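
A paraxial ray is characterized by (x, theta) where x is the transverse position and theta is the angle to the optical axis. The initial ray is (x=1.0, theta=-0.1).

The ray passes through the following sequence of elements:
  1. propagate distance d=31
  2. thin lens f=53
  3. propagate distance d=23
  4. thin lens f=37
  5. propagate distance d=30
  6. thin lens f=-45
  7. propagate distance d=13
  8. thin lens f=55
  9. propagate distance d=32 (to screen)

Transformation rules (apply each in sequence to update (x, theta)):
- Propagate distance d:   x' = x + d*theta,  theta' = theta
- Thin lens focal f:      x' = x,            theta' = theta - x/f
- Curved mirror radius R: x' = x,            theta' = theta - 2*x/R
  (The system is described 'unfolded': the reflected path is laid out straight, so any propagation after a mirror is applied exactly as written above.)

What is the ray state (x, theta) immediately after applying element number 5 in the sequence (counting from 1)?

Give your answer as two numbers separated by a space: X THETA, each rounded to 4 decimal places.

Answer: -2.4713 0.0339

Derivation:
Initial: x=1.0000 theta=-0.1000
After 1 (propagate distance d=31): x=-2.1000 theta=-0.1000
After 2 (thin lens f=53): x=-2.1000 theta=-16/265 (≈-0.0604)
After 3 (propagate distance d=23): x=-1849/530 (≈-3.4887) theta=-16/265 (≈-0.0604)
After 4 (thin lens f=37): x=-1849/530 (≈-3.4887) theta=133/3922 (≈0.0339)
After 5 (propagate distance d=30): x=-48463/19610 (≈-2.4713) theta=133/3922 (≈0.0339)
Rounded to 4 decimal places: x = -2.4713, theta = 0.0339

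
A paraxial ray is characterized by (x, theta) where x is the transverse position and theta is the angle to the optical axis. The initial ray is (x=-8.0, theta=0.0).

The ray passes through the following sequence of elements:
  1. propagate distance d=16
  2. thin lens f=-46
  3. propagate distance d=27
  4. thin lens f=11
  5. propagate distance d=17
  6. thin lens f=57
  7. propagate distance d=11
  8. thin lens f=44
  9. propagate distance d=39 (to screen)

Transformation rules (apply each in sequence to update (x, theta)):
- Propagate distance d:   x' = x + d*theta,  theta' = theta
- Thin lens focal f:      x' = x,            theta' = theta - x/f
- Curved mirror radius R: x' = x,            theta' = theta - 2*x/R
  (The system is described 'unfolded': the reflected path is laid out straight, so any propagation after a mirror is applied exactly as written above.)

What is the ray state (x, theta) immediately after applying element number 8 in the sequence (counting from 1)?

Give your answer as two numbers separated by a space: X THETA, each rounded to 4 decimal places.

Answer: 13.9852 0.5928

Derivation:
Initial: x=-8.0000 theta=0.0000
After 1 (propagate distance d=16): x=-8.0000 theta=0.0000
After 2 (thin lens f=-46): x=-8.0000 theta=-4/23 (≈-0.1739)
After 3 (propagate distance d=27): x=-292/23 (≈-12.6957) theta=-4/23 (≈-0.1739)
After 4 (thin lens f=11): x=-292/23 (≈-12.6957) theta=248/253 (≈0.9802)
After 5 (propagate distance d=17): x=1004/253 (≈3.9684) theta=248/253 (≈0.9802)
After 6 (thin lens f=57): x=1004/253 (≈3.9684) theta=13132/14421 (≈0.9106)
After 7 (propagate distance d=11): x=201680/14421 (≈13.9852) theta=13132/14421 (≈0.9106)
After 8 (thin lens f=44): x=201680/14421 (≈13.9852) theta=31344/52877 (≈0.5928)
Rounded to 4 decimal places: x = 13.9852, theta = 0.5928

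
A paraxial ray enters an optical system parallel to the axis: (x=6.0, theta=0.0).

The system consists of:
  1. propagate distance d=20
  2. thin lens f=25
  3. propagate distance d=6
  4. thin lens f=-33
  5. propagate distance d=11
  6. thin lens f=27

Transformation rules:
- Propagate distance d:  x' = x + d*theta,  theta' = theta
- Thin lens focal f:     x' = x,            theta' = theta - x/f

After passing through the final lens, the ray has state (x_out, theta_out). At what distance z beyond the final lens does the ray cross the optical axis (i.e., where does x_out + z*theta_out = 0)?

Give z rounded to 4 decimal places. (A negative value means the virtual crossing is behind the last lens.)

Initial: x=6.0000 theta=0.0000
After 1 (propagate distance d=20): x=6.0000 theta=0.0000
After 2 (thin lens f=25): x=6.0000 theta=-0.2400
After 3 (propagate distance d=6): x=4.5600 theta=-0.2400
After 4 (thin lens f=-33): x=4.5600 theta=-28/275 (≈-0.1018)
After 5 (propagate distance d=11): x=3.4400 theta=-28/275 (≈-0.1018)
After 6 (thin lens f=27): x=3.4400 theta=-1702/7425 (≈-0.2292)
z_focus = -x_out/theta_out = -(3.4400)/(-1702/7425) = 12771/851 ≈ 15.0071
Rounded to 4 decimal places: z = 15.0071

Answer: 15.0071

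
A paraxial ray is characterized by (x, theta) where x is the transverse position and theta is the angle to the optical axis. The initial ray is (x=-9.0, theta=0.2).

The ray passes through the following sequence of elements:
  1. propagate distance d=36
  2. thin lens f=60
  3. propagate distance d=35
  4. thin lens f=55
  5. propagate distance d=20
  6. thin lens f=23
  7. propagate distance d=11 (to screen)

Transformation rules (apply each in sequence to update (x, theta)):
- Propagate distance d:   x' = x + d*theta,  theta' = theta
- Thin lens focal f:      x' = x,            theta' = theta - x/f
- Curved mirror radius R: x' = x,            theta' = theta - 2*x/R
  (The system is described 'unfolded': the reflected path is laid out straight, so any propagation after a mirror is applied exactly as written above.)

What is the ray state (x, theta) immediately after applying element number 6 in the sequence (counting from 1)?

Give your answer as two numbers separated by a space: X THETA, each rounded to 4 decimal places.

Initial: x=-9.0000 theta=0.2000
After 1 (propagate distance d=36): x=-1.8000 theta=0.2000
After 2 (thin lens f=60): x=-1.8000 theta=0.2300
After 3 (propagate distance d=35): x=6.2500 theta=0.2300
After 4 (thin lens f=55): x=6.2500 theta=32/275 (≈0.1164)
After 5 (propagate distance d=20): x=1887/220 (≈8.5773) theta=32/275 (≈0.1164)
After 6 (thin lens f=23): x=1887/220 (≈8.5773) theta=-6491/25300 (≈-0.2566)
Rounded to 4 decimal places: x = 8.5773, theta = -0.2566

Answer: 8.5773 -0.2566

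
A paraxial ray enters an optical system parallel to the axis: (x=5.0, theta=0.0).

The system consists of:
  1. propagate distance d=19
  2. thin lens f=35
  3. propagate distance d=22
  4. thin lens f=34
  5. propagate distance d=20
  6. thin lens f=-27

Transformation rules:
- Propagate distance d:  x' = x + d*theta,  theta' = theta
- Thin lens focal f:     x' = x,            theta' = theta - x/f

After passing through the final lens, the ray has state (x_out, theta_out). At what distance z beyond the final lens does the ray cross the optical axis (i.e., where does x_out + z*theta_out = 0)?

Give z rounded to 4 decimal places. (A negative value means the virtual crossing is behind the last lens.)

Answer: -7.6095

Derivation:
Initial: x=5.0000 theta=0.0000
After 1 (propagate distance d=19): x=5.0000 theta=0.0000
After 2 (thin lens f=35): x=5.0000 theta=-1/7 (≈-0.1429)
After 3 (propagate distance d=22): x=13/7 (≈1.8571) theta=-1/7 (≈-0.1429)
After 4 (thin lens f=34): x=13/7 (≈1.8571) theta=-47/238 (≈-0.1975)
After 5 (propagate distance d=20): x=-249/119 (≈-2.0924) theta=-47/238 (≈-0.1975)
After 6 (thin lens f=-27): x=-249/119 (≈-2.0924) theta=-589/2142 (≈-0.2750)
z_focus = -x_out/theta_out = -(-249/119)/(-589/2142) = -4482/589 ≈ -7.6095
Rounded to 4 decimal places: z = -7.6095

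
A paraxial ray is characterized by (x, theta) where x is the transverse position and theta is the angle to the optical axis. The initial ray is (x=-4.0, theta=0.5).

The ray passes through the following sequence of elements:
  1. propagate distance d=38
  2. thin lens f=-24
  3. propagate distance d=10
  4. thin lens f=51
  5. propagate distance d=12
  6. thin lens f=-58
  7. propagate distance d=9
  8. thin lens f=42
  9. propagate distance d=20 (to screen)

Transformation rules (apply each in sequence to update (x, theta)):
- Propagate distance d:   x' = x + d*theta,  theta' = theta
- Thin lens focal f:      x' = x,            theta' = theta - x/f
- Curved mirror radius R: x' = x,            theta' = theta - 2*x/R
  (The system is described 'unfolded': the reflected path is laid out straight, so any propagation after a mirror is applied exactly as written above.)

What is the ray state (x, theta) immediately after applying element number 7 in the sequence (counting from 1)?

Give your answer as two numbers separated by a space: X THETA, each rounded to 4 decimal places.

Answer: 44.2759 1.1891

Derivation:
Initial: x=-4.0000 theta=0.5000
After 1 (propagate distance d=38): x=15.0000 theta=0.5000
After 2 (thin lens f=-24): x=15.0000 theta=1.1250
After 3 (propagate distance d=10): x=26.2500 theta=1.1250
After 4 (thin lens f=51): x=26.2500 theta=83/136 (≈0.6103)
After 5 (propagate distance d=12): x=2283/68 (≈33.5735) theta=83/136 (≈0.6103)
After 6 (thin lens f=-58): x=2283/68 (≈33.5735) theta=2345/1972 (≈1.1891)
After 7 (propagate distance d=9): x=1284/29 (≈44.2759) theta=2345/1972 (≈1.1891)
Rounded to 4 decimal places: x = 44.2759, theta = 1.1891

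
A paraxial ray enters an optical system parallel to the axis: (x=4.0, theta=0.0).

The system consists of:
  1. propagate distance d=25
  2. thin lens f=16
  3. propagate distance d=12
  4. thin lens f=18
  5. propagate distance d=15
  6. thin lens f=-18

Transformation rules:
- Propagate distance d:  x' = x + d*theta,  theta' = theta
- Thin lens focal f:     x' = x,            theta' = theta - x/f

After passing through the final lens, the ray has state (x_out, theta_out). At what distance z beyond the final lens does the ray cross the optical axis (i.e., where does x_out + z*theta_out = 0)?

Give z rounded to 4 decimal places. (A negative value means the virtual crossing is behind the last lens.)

Answer: -7.1009

Derivation:
Initial: x=4.0000 theta=0.0000
After 1 (propagate distance d=25): x=4.0000 theta=0.0000
After 2 (thin lens f=16): x=4.0000 theta=-0.2500
After 3 (propagate distance d=12): x=1.0000 theta=-0.2500
After 4 (thin lens f=18): x=1.0000 theta=-11/36 (≈-0.3056)
After 5 (propagate distance d=15): x=-43/12 (≈-3.5833) theta=-11/36 (≈-0.3056)
After 6 (thin lens f=-18): x=-43/12 (≈-3.5833) theta=-109/216 (≈-0.5046)
z_focus = -x_out/theta_out = -(-43/12)/(-109/216) = -774/109 ≈ -7.1009
Rounded to 4 decimal places: z = -7.1009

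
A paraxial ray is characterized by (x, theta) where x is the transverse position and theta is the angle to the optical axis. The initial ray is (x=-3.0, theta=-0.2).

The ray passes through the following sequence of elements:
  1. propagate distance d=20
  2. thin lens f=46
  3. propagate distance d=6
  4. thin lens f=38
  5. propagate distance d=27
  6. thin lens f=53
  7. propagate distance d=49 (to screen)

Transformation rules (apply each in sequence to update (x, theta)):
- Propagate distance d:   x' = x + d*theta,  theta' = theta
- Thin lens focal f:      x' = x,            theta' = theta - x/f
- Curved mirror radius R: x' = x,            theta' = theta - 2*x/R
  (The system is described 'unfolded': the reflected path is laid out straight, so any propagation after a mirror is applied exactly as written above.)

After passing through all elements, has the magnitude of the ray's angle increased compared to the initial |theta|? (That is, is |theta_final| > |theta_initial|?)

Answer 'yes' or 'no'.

Answer: yes

Derivation:
Initial: x=-3.0000 theta=-0.2000
After 1 (propagate distance d=20): x=-7.0000 theta=-0.2000
After 2 (thin lens f=46): x=-7.0000 theta=-11/230 (≈-0.0478)
After 3 (propagate distance d=6): x=-838/115 (≈-7.2870) theta=-11/230 (≈-0.0478)
After 4 (thin lens f=38): x=-838/115 (≈-7.2870) theta=629/4370 (≈0.1439)
After 5 (propagate distance d=27): x=-14861/4370 (≈-3.4007) theta=629/4370 (≈0.1439)
After 6 (thin lens f=53): x=-14861/4370 (≈-3.4007) theta=24099/115805 (≈0.2081)
After 7 (propagate distance d=49 (to screen)): x=1574069/231610 (≈6.7962) theta=24099/115805 (≈0.2081)
|theta_initial|=0.2000 |theta_final|=24099/115805 (≈0.2081) -> increased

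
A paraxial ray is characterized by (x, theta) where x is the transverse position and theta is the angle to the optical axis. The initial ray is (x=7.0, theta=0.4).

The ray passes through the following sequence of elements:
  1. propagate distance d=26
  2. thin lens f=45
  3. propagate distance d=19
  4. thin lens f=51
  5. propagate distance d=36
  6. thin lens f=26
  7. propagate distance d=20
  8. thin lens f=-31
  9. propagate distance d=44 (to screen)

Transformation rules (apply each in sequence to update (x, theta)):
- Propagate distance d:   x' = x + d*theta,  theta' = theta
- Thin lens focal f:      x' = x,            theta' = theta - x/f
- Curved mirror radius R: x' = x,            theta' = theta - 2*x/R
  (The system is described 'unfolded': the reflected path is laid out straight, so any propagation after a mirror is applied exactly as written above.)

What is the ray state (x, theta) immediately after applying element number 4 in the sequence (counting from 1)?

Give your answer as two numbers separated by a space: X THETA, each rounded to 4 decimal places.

Initial: x=7.0000 theta=0.4000
After 1 (propagate distance d=26): x=17.4000 theta=0.4000
After 2 (thin lens f=45): x=17.4000 theta=1/75 (≈0.0133)
After 3 (propagate distance d=19): x=1324/75 (≈17.6533) theta=1/75 (≈0.0133)
After 4 (thin lens f=51): x=1324/75 (≈17.6533) theta=-1273/3825 (≈-0.3328)
Rounded to 4 decimal places: x = 17.6533, theta = -0.3328

Answer: 17.6533 -0.3328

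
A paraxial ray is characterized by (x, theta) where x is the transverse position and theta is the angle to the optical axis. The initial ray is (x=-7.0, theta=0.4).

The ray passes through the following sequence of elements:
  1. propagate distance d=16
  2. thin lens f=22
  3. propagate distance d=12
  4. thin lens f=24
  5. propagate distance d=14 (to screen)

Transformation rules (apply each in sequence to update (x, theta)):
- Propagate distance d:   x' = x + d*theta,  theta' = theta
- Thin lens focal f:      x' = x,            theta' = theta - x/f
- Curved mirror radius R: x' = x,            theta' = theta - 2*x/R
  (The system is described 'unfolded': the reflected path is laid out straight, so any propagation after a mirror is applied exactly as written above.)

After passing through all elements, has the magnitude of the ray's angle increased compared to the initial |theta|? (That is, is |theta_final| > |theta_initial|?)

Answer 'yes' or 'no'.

Initial: x=-7.0000 theta=0.4000
After 1 (propagate distance d=16): x=-0.6000 theta=0.4000
After 2 (thin lens f=22): x=-0.6000 theta=47/110 (≈0.4273)
After 3 (propagate distance d=12): x=249/55 (≈4.5273) theta=47/110 (≈0.4273)
After 4 (thin lens f=24): x=249/55 (≈4.5273) theta=21/88 (≈0.2386)
After 5 (propagate distance d=14 (to screen)): x=1731/220 (≈7.8682) theta=21/88 (≈0.2386)
|theta_initial|=0.4000 |theta_final|=21/88 (≈0.2386) -> not increased

Answer: no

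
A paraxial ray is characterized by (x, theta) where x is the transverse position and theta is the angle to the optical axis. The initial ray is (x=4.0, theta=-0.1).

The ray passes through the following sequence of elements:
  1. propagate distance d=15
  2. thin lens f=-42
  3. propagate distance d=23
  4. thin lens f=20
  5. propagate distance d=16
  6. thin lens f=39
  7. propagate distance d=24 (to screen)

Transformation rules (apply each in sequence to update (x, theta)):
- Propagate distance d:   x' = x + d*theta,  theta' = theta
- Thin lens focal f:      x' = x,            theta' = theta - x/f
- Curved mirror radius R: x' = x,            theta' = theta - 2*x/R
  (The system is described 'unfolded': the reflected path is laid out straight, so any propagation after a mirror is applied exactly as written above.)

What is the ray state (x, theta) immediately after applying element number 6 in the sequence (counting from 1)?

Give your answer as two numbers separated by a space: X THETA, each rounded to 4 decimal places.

Initial: x=4.0000 theta=-0.1000
After 1 (propagate distance d=15): x=2.5000 theta=-0.1000
After 2 (thin lens f=-42): x=2.5000 theta=-17/420 (≈-0.0405)
After 3 (propagate distance d=23): x=659/420 (≈1.5690) theta=-17/420 (≈-0.0405)
After 4 (thin lens f=20): x=659/420 (≈1.5690) theta=-333/2800 (≈-0.1189)
After 5 (propagate distance d=16): x=-701/2100 (≈-0.3338) theta=-333/2800 (≈-0.1189)
After 6 (thin lens f=39): x=-701/2100 (≈-0.3338) theta=-36157/327600 (≈-0.1104)
Rounded to 4 decimal places: x = -0.3338, theta = -0.1104

Answer: -0.3338 -0.1104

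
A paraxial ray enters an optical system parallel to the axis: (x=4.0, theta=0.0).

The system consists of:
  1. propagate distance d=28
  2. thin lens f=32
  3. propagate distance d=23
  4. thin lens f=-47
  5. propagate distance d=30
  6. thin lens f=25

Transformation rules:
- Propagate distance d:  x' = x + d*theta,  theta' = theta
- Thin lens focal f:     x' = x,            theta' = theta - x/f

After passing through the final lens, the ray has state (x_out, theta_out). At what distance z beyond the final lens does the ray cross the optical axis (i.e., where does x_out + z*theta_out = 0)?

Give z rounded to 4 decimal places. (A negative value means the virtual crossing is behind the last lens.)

Initial: x=4.0000 theta=0.0000
After 1 (propagate distance d=28): x=4.0000 theta=0.0000
After 2 (thin lens f=32): x=4.0000 theta=-0.1250
After 3 (propagate distance d=23): x=1.1250 theta=-0.1250
After 4 (thin lens f=-47): x=1.1250 theta=-19/188 (≈-0.1011)
After 5 (propagate distance d=30): x=-717/376 (≈-1.9069) theta=-19/188 (≈-0.1011)
After 6 (thin lens f=25): x=-717/376 (≈-1.9069) theta=-233/9400 (≈-0.0248)
z_focus = -x_out/theta_out = -(-717/376)/(-233/9400) = -17925/233 ≈ -76.9313
Rounded to 4 decimal places: z = -76.9313

Answer: -76.9313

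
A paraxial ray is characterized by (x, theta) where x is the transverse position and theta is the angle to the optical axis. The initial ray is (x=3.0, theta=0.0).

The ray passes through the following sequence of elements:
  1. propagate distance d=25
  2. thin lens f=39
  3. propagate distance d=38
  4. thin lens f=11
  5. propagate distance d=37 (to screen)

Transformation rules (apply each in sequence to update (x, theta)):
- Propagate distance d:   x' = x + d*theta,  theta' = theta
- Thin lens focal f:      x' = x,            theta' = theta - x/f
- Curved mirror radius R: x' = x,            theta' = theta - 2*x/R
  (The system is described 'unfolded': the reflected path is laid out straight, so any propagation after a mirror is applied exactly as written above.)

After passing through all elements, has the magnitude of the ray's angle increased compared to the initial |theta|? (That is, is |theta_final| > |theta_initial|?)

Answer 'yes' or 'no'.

Answer: yes

Derivation:
Initial: x=3.0000 theta=0.0000
After 1 (propagate distance d=25): x=3.0000 theta=0.0000
After 2 (thin lens f=39): x=3.0000 theta=-1/13 (≈-0.0769)
After 3 (propagate distance d=38): x=1/13 (≈0.0769) theta=-1/13 (≈-0.0769)
After 4 (thin lens f=11): x=1/13 (≈0.0769) theta=-12/143 (≈-0.0839)
After 5 (propagate distance d=37 (to screen)): x=-433/143 (≈-3.0280) theta=-12/143 (≈-0.0839)
|theta_initial|=0.0000 |theta_final|=12/143 (≈0.0839) -> increased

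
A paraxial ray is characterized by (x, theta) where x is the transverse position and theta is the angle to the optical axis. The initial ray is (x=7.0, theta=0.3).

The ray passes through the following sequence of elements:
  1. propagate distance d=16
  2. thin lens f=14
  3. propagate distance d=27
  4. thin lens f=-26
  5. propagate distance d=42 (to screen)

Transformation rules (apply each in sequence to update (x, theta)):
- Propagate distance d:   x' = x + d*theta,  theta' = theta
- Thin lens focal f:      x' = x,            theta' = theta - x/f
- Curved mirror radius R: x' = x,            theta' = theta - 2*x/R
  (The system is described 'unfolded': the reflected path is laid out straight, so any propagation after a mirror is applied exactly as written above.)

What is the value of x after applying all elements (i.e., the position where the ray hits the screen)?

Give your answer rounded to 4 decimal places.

Initial: x=7.0000 theta=0.3000
After 1 (propagate distance d=16): x=11.8000 theta=0.3000
After 2 (thin lens f=14): x=11.8000 theta=-19/35 (≈-0.5429)
After 3 (propagate distance d=27): x=-20/7 (≈-2.8571) theta=-19/35 (≈-0.5429)
After 4 (thin lens f=-26): x=-20/7 (≈-2.8571) theta=-297/455 (≈-0.6527)
After 5 (propagate distance d=42 (to screen)): x=-13774/455 (≈-30.2725) theta=-297/455 (≈-0.6527)
Rounded to 4 decimal places: x = -30.2725

Answer: -30.2725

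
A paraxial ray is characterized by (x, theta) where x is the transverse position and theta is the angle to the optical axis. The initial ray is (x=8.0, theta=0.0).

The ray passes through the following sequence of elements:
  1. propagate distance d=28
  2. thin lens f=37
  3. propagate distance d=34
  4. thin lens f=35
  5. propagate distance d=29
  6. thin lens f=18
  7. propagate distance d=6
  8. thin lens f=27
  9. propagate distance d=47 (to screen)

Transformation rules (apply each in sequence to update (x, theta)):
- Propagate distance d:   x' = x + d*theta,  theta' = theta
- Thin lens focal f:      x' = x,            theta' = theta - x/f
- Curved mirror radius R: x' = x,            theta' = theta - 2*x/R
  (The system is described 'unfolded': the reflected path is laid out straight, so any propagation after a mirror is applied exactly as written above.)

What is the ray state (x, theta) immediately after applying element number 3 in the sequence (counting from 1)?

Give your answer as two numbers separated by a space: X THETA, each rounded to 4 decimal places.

Answer: 0.6486 -0.2162

Derivation:
Initial: x=8.0000 theta=0.0000
After 1 (propagate distance d=28): x=8.0000 theta=0.0000
After 2 (thin lens f=37): x=8.0000 theta=-8/37 (≈-0.2162)
After 3 (propagate distance d=34): x=24/37 (≈0.6486) theta=-8/37 (≈-0.2162)
Rounded to 4 decimal places: x = 0.6486, theta = -0.2162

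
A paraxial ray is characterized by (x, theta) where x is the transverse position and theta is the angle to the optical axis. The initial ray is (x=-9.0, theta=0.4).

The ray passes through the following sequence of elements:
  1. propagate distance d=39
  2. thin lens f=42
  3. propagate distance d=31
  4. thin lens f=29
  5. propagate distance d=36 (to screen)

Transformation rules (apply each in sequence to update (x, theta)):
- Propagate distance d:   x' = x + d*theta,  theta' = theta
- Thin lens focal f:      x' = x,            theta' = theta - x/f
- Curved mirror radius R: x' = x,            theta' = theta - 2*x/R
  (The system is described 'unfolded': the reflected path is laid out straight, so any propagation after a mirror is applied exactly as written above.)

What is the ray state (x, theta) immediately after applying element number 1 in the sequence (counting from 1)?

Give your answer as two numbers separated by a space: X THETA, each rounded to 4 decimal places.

Initial: x=-9.0000 theta=0.4000
After 1 (propagate distance d=39): x=6.6000 theta=0.4000
Rounded to 4 decimal places: x = 6.6000, theta = 0.4000

Answer: 6.6000 0.4000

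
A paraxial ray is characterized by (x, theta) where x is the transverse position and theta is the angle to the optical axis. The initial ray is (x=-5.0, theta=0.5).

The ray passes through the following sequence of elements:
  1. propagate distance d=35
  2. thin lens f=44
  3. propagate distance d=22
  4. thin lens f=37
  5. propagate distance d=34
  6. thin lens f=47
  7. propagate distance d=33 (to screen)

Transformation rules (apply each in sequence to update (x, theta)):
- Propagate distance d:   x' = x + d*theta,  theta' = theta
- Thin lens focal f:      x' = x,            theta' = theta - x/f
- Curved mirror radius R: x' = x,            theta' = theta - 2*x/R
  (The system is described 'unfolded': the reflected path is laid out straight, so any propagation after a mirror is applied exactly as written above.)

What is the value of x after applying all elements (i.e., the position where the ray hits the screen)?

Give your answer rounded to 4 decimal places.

Initial: x=-5.0000 theta=0.5000
After 1 (propagate distance d=35): x=12.5000 theta=0.5000
After 2 (thin lens f=44): x=12.5000 theta=19/88 (≈0.2159)
After 3 (propagate distance d=22): x=17.2500 theta=19/88 (≈0.2159)
After 4 (thin lens f=37): x=17.2500 theta=-815/3256 (≈-0.2503)
After 5 (propagate distance d=34): x=3557/407 (≈8.7396) theta=-815/3256 (≈-0.2503)
After 6 (thin lens f=47): x=3557/407 (≈8.7396) theta=-66761/153032 (≈-0.4363)
After 7 (propagate distance d=33 (to screen)): x=-865681/153032 (≈-5.6569) theta=-66761/153032 (≈-0.4363)
Rounded to 4 decimal places: x = -5.6569

Answer: -5.6569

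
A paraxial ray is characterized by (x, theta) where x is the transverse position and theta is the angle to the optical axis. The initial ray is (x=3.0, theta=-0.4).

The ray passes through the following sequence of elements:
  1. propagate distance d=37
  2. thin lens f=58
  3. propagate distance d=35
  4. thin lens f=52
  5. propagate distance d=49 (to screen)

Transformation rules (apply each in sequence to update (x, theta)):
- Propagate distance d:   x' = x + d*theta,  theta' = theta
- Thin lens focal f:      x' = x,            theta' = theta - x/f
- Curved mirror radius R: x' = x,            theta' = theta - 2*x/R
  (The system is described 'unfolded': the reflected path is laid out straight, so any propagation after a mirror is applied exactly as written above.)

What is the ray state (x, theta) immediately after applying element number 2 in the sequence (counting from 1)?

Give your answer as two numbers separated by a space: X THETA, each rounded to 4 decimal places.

Answer: -11.8000 -0.1966

Derivation:
Initial: x=3.0000 theta=-0.4000
After 1 (propagate distance d=37): x=-11.8000 theta=-0.4000
After 2 (thin lens f=58): x=-11.8000 theta=-57/290 (≈-0.1966)
Rounded to 4 decimal places: x = -11.8000, theta = -0.1966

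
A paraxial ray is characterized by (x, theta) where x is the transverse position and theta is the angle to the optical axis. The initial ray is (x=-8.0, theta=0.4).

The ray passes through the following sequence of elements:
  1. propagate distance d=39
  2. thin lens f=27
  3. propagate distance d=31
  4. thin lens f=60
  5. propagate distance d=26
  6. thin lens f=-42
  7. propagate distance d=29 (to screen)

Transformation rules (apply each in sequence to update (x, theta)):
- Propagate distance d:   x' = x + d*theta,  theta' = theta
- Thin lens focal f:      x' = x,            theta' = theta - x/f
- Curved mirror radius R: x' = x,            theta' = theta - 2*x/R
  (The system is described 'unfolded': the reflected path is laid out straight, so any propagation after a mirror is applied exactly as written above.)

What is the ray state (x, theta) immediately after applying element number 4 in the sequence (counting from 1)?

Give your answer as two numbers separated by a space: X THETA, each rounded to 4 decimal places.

Answer: 11.2741 -0.0694

Derivation:
Initial: x=-8.0000 theta=0.4000
After 1 (propagate distance d=39): x=7.6000 theta=0.4000
After 2 (thin lens f=27): x=7.6000 theta=16/135 (≈0.1185)
After 3 (propagate distance d=31): x=1522/135 (≈11.2741) theta=16/135 (≈0.1185)
After 4 (thin lens f=60): x=1522/135 (≈11.2741) theta=-281/4050 (≈-0.0694)
Rounded to 4 decimal places: x = 11.2741, theta = -0.0694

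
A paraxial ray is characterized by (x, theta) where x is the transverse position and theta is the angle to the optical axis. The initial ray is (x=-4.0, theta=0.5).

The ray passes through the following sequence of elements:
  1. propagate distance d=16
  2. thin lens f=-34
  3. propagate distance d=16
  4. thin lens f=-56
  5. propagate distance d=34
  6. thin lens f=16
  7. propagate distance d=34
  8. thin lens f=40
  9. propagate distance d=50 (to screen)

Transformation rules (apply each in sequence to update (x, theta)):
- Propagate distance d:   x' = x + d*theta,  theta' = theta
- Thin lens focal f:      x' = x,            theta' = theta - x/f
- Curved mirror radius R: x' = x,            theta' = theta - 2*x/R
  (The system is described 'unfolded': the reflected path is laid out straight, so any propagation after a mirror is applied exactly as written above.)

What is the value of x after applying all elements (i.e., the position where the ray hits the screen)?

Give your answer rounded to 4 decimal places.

Answer: -87.2453

Derivation:
Initial: x=-4.0000 theta=0.5000
After 1 (propagate distance d=16): x=4.0000 theta=0.5000
After 2 (thin lens f=-34): x=4.0000 theta=21/34 (≈0.6176)
After 3 (propagate distance d=16): x=236/17 (≈13.8824) theta=21/34 (≈0.6176)
After 4 (thin lens f=-56): x=236/17 (≈13.8824) theta=103/119 (≈0.8655)
After 5 (propagate distance d=34): x=5154/119 (≈43.3109) theta=103/119 (≈0.8655)
After 6 (thin lens f=16): x=5154/119 (≈43.3109) theta=-1753/952 (≈-1.8414)
After 7 (propagate distance d=34): x=-9185/476 (≈-19.2962) theta=-1753/952 (≈-1.8414)
After 8 (thin lens f=40): x=-9185/476 (≈-19.2962) theta=-5175/3808 (≈-1.3590)
After 9 (propagate distance d=50 (to screen)): x=-166115/1904 (≈-87.2453) theta=-5175/3808 (≈-1.3590)
Rounded to 4 decimal places: x = -87.2453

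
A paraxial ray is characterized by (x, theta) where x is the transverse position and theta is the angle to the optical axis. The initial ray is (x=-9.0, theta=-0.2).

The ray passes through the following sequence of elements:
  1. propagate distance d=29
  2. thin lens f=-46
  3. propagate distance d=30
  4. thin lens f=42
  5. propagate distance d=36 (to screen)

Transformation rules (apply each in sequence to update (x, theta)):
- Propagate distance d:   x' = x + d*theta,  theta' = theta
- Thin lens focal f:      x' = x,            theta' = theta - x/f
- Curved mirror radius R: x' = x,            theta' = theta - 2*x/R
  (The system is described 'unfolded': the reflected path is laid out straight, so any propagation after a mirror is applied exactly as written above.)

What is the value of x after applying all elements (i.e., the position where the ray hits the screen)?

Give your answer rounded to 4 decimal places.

Answer: -23.1329

Derivation:
Initial: x=-9.0000 theta=-0.2000
After 1 (propagate distance d=29): x=-14.8000 theta=-0.2000
After 2 (thin lens f=-46): x=-14.8000 theta=-12/23 (≈-0.5217)
After 3 (propagate distance d=30): x=-3502/115 (≈-30.4522) theta=-12/23 (≈-0.5217)
After 4 (thin lens f=42): x=-3502/115 (≈-30.4522) theta=491/2415 (≈0.2033)
After 5 (propagate distance d=36 (to screen)): x=-18622/805 (≈-23.1329) theta=491/2415 (≈0.2033)
Rounded to 4 decimal places: x = -23.1329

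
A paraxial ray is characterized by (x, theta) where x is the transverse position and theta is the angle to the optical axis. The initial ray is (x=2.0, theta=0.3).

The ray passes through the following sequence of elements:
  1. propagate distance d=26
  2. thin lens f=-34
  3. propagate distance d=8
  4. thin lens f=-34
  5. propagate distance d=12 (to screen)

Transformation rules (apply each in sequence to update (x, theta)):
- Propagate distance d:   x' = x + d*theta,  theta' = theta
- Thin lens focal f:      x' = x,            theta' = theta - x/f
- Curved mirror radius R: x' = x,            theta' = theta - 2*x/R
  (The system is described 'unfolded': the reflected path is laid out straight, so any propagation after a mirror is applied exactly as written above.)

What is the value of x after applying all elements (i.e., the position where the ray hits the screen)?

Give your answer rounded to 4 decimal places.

Answer: 26.6844

Derivation:
Initial: x=2.0000 theta=0.3000
After 1 (propagate distance d=26): x=9.8000 theta=0.3000
After 2 (thin lens f=-34): x=9.8000 theta=10/17 (≈0.5882)
After 3 (propagate distance d=8): x=1233/85 (≈14.5059) theta=10/17 (≈0.5882)
After 4 (thin lens f=-34): x=1233/85 (≈14.5059) theta=2933/2890 (≈1.0149)
After 5 (propagate distance d=12 (to screen)): x=38559/1445 (≈26.6844) theta=2933/2890 (≈1.0149)
Rounded to 4 decimal places: x = 26.6844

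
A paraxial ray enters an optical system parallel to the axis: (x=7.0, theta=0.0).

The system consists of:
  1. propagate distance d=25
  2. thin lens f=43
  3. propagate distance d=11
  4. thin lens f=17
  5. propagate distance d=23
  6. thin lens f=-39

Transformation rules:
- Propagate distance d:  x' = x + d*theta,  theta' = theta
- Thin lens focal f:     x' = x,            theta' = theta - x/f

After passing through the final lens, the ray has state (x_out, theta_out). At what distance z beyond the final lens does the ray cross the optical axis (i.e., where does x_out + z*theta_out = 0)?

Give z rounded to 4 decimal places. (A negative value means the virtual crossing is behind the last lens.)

Answer: -9.1167

Derivation:
Initial: x=7.0000 theta=0.0000
After 1 (propagate distance d=25): x=7.0000 theta=0.0000
After 2 (thin lens f=43): x=7.0000 theta=-7/43 (≈-0.1628)
After 3 (propagate distance d=11): x=224/43 (≈5.2093) theta=-7/43 (≈-0.1628)
After 4 (thin lens f=17): x=224/43 (≈5.2093) theta=-343/731 (≈-0.4692)
After 5 (propagate distance d=23): x=-4081/731 (≈-5.5828) theta=-343/731 (≈-0.4692)
After 6 (thin lens f=-39): x=-4081/731 (≈-5.5828) theta=-406/663 (≈-0.6124)
z_focus = -x_out/theta_out = -(-4081/731)/(-406/663) = -22737/2494 ≈ -9.1167
Rounded to 4 decimal places: z = -9.1167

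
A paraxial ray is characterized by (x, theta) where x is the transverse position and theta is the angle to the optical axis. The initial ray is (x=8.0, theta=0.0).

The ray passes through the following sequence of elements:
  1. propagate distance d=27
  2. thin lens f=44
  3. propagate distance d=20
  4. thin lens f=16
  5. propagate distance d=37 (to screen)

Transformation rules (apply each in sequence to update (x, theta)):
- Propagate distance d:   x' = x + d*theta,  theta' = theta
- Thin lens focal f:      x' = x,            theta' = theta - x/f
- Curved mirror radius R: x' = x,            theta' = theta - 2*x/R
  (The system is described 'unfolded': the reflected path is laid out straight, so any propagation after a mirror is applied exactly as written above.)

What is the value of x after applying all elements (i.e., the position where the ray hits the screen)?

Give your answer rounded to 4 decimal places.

Answer: -12.4545

Derivation:
Initial: x=8.0000 theta=0.0000
After 1 (propagate distance d=27): x=8.0000 theta=0.0000
After 2 (thin lens f=44): x=8.0000 theta=-2/11 (≈-0.1818)
After 3 (propagate distance d=20): x=48/11 (≈4.3636) theta=-2/11 (≈-0.1818)
After 4 (thin lens f=16): x=48/11 (≈4.3636) theta=-5/11 (≈-0.4545)
After 5 (propagate distance d=37 (to screen)): x=-137/11 (≈-12.4545) theta=-5/11 (≈-0.4545)
Rounded to 4 decimal places: x = -12.4545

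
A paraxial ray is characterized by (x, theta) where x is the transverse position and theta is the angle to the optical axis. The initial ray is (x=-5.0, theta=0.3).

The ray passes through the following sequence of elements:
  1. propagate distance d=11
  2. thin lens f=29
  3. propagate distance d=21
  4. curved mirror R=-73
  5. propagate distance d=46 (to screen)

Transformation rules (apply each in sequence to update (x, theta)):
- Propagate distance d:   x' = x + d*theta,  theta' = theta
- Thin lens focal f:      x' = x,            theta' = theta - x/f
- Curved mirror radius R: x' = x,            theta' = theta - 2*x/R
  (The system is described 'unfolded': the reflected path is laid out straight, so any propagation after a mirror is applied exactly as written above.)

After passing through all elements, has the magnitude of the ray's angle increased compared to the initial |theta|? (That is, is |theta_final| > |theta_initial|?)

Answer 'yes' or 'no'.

Answer: yes

Derivation:
Initial: x=-5.0000 theta=0.3000
After 1 (propagate distance d=11): x=-1.7000 theta=0.3000
After 2 (thin lens f=29): x=-1.7000 theta=52/145 (≈0.3586)
After 3 (propagate distance d=21): x=1691/290 (≈5.8310) theta=52/145 (≈0.3586)
After 4 (curved mirror R=-73): x=1691/290 (≈5.8310) theta=5487/10585 (≈0.5184)
After 5 (propagate distance d=46 (to screen)): x=628247/21170 (≈29.6763) theta=5487/10585 (≈0.5184)
|theta_initial|=0.3000 |theta_final|=5487/10585 (≈0.5184) -> increased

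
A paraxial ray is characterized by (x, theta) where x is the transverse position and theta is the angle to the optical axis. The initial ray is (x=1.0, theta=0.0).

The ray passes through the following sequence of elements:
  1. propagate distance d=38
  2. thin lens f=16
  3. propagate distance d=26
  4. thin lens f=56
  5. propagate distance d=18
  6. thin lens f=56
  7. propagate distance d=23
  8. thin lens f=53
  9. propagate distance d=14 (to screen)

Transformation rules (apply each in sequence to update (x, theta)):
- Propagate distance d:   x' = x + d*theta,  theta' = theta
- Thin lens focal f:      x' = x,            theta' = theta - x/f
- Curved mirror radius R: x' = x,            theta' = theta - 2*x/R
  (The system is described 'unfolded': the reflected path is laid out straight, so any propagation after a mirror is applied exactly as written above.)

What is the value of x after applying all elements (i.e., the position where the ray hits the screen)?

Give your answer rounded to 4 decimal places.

Initial: x=1.0000 theta=0.0000
After 1 (propagate distance d=38): x=1.0000 theta=0.0000
After 2 (thin lens f=16): x=1.0000 theta=-0.0625
After 3 (propagate distance d=26): x=-0.6250 theta=-0.0625
After 4 (thin lens f=56): x=-0.6250 theta=-23/448 (≈-0.0513)
After 5 (propagate distance d=18): x=-347/224 (≈-1.5491) theta=-23/448 (≈-0.0513)
After 6 (thin lens f=56): x=-347/224 (≈-1.5491) theta=-297/12544 (≈-0.0237)
After 7 (propagate distance d=23): x=-26263/12544 (≈-2.0937) theta=-297/12544 (≈-0.0237)
After 8 (thin lens f=53): x=-26263/12544 (≈-2.0937) theta=5261/332416 (≈0.0158)
After 9 (propagate distance d=14 (to screen)): x=-1244631/664832 (≈-1.8721) theta=5261/332416 (≈0.0158)
Rounded to 4 decimal places: x = -1.8721

Answer: -1.8721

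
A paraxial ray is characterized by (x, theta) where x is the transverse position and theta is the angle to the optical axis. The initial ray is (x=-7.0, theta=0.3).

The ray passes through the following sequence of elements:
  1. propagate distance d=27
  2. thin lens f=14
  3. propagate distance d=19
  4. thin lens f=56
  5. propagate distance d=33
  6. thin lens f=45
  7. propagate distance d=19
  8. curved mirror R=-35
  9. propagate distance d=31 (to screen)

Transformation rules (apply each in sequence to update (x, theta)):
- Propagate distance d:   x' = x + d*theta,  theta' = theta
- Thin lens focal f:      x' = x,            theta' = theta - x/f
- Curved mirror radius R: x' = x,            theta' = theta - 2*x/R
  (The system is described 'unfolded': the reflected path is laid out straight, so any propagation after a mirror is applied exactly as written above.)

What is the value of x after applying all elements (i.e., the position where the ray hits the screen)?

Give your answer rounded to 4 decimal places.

Answer: 19.2515

Derivation:
Initial: x=-7.0000 theta=0.3000
After 1 (propagate distance d=27): x=1.1000 theta=0.3000
After 2 (thin lens f=14): x=1.1000 theta=31/140 (≈0.2214)
After 3 (propagate distance d=19): x=743/140 (≈5.3071) theta=31/140 (≈0.2214)
After 4 (thin lens f=56): x=743/140 (≈5.3071) theta=993/7840 (≈0.1267)
After 5 (propagate distance d=33): x=74377/7840 (≈9.4869) theta=993/7840 (≈0.1267)
After 6 (thin lens f=45): x=74377/7840 (≈9.4869) theta=-7423/88200 (≈-0.0842)
After 7 (propagate distance d=19): x=2782817/352800 (≈7.8878) theta=-7423/88200 (≈-0.0842)
After 8 (curved mirror R=-35): x=2782817/352800 (≈7.8878) theta=2263207/6174000 (≈0.3666)
After 9 (propagate distance d=31 (to screen)): x=79239143/4116000 (≈19.2515) theta=2263207/6174000 (≈0.3666)
Rounded to 4 decimal places: x = 19.2515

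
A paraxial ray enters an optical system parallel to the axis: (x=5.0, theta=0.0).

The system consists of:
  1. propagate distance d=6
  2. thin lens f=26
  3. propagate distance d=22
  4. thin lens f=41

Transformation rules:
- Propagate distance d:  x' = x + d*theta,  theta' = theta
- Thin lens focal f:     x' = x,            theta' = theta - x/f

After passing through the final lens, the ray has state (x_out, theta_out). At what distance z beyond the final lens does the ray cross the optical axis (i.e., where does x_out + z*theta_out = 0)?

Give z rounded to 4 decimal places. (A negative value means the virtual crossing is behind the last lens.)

Initial: x=5.0000 theta=0.0000
After 1 (propagate distance d=6): x=5.0000 theta=0.0000
After 2 (thin lens f=26): x=5.0000 theta=-5/26 (≈-0.1923)
After 3 (propagate distance d=22): x=10/13 (≈0.7692) theta=-5/26 (≈-0.1923)
After 4 (thin lens f=41): x=10/13 (≈0.7692) theta=-225/1066 (≈-0.2111)
z_focus = -x_out/theta_out = -(10/13)/(-225/1066) = 164/45 ≈ 3.6444
Rounded to 4 decimal places: z = 3.6444

Answer: 3.6444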